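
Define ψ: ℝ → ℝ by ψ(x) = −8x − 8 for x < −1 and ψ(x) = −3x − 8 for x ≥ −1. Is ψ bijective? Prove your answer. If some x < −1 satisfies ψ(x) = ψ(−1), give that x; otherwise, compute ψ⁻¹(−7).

Both pieces are strictly decreasing (slopes −8 and −3), so each is injective on its own interval.
The left piece maps (−∞, −1) onto (0, ∞); the right piece maps [−1, ∞) onto (−∞, −5].
The images leave a gap (0 has no preimage), so ψ is not surjective, hence not bijective.
Because the two images are disjoint, no x < −1 has ψ(x) = ψ(−1), so we compute ψ⁻¹(−7): −7 lies in (−∞, −5], so solve −3x − 8 = −7: x = (−7 + 8)/(−3) = −1/3.

-1/3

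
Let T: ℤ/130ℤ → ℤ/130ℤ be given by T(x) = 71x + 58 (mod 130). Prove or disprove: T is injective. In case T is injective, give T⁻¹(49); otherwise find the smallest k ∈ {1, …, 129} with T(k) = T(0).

31

Recall that injectivity means: for all a, b in the domain, T(a) = T(b) implies a = b.
If T(a) = T(b), then 71a ≡ 71b (mod 130). Because gcd(71, 130) = 1, we may cancel 71 to get a ≡ b (mod 130).
Hence T is injective.
We now compute 71⁻¹ mod 130 explicitly. Euclid's algorithm: 130 = 1·71 + 59, 71 = 1·59 + 12, 59 = 4·12 + 11, 12 = 1·11 + 1; back-substituting gives 1 = 11·71 − 6·130, so 71⁻¹ ≡ 11 (mod 130).
Since T is injective, we compute T⁻¹(49): solve 71x + 58 ≡ 49 (mod 130), i.e. 71x ≡ 121 (mod 130).
Multiplying by 71⁻¹ = 11 gives x ≡ 11·121 = 1331 = 10·130 + 31 ≡ 31 (mod 130).
Check: T(31) = 71·31 + 58 = 2259 = 17·130 + 49 ≡ 49 (mod 130).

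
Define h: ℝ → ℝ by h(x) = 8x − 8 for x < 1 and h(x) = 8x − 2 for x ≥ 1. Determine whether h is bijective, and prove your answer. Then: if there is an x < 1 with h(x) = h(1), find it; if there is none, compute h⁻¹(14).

2

Both pieces are strictly increasing (slopes 8 and 8), so each is injective on its own interval.
The left piece maps (−∞, 1) onto (−∞, 0); the right piece maps [1, ∞) onto [6, ∞).
The images leave a gap (0 has no preimage), so h is not surjective, hence not bijective.
Because the two images are disjoint, no x < 1 has h(x) = h(1), so we compute h⁻¹(14): 14 lies in [6, ∞), so solve 8x − 2 = 14: x = (14 + 2)/8 = 2.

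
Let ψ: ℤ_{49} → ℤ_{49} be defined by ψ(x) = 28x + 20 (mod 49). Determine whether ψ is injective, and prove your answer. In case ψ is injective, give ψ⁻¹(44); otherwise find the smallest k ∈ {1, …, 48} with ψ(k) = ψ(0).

We have gcd(28, 49) = 7 > 1. Taking u = 0 and v = 7: ψ(0) = 20 and ψ(7) = 28·7 + 20 = 216 ≡ 20 (mod 49).
So ψ(0) = ψ(7) while 0 ≠ 7, hence ψ is not injective.
Since ψ is not injective, we find the least positive k with ψ(k) = ψ(0): this means 28k ≡ 0 (mod 49), i.e. 49 ∣ 28k. Since gcd(28, 49) = 7, dividing through by 7 this holds exactly when 7 ∣ 4k, and as gcd(4, 7) = 1, exactly when 7 ∣ k.
The smallest positive such k is 7.

7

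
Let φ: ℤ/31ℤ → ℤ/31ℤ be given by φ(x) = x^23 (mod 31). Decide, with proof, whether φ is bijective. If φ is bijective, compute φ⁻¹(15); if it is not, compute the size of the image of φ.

23

Since 31 is prime, the nonzero elements of ℤ/31ℤ form a cyclic group of order 30.
As gcd(23, 30) = 1, raising to the 23rd power is a bijection on this group: if x_1^23 ≡ x_2^23 then (x_1x_2^{−1})^23 = 1, and the only element of order dividing gcd(23, 30) = 1 is 1, so x_1 = x_2.
With φ(0) = 0 this makes φ injective on all of ℤ/31ℤ, hence bijective (finite equal-size domain and codomain). In particular φ is bijective.
Since φ is bijective, we find the preimage of 15. The inverse of x ↦ x^23 on (ℤ/31ℤ)^× is x ↦ x^17, because 23·17 = 391 = 13·30 + 1 ≡ 1 (mod 30) and x^{30} = 1 for x ≠ 0 (Fermat). So φ⁻¹(15) = 15^17 mod 31.
Repeated squaring mod 31: 15^1 ≡ 15, 15^2 ≡ 15² = 225 ≡ 8, 15^4 ≡ 8² = 64 ≡ 2, 15^8 ≡ 2² = 4, 15^16 ≡ 4² = 16. Since 17 = 16 + 1, 15^17 ≡ 16·15: 16·15 = 240 ≡ 23. So 15^17 ≡ 23 (mod 31).
Hence φ⁻¹(15) = 23.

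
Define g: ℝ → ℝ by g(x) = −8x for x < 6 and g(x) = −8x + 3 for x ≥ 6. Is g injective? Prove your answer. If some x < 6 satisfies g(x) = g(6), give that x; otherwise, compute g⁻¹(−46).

45/8

Both pieces are strictly decreasing (slopes −8 and −8), so each is injective on its own interval.
The left piece maps (−∞, 6) onto (−48, ∞); the right piece maps [6, ∞) onto (−∞, −45].
These images overlap. In particular g(6) = −45 (right piece), and solving −8x = −45 on the left piece gives x = 45/8 < 6.
So g(45/8) = g(6) with 45/8 ≠ 6, and g is not injective. This x = 45/8 is the requested value below 6.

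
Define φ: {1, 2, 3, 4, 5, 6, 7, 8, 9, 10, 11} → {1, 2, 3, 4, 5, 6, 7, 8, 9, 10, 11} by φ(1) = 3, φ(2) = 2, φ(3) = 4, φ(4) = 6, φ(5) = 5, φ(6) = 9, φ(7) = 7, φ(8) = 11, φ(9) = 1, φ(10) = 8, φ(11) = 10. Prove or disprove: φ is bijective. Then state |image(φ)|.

11

The values 3, 2, 4, 6, 5, 9, 7, 11, 1, 8, 10 are a permutation of {1, 2, 3, 4, 5, 6, 7, 8, 9, 10, 11}: each element appears exactly once.
So φ is injective and surjective, hence bijective.
The image of φ is {1, 2, 3, 4, 5, 6, 7, 8, 9, 10, 11}, which has 11 elements.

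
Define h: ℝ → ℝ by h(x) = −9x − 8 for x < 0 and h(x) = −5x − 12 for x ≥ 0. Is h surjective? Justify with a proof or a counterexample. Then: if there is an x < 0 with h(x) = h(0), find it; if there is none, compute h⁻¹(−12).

0

Both pieces are strictly decreasing (slopes −9 and −5), so each is injective on its own interval.
The left piece maps (−∞, 0) onto (−8, ∞); the right piece maps [0, ∞) onto (−∞, −12].
The union (−8, ∞) ∪ (−∞, −12] omits the interval between −8 and −12; in particular −8 has no preimage. So h is not surjective.
Because the two images are disjoint, no x < 0 has h(x) = h(0), so we compute h⁻¹(−12): −12 lies in (−∞, −12], so solve −5x − 12 = −12: x = (−12 + 12)/(−5) = 0.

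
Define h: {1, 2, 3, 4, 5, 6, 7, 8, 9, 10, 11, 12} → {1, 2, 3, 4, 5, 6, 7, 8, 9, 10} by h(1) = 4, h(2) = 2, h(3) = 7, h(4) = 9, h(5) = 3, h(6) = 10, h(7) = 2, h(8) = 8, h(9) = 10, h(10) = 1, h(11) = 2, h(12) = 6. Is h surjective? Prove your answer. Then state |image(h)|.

No element maps to 5, so h is not surjective.
The image of h is {1, 2, 3, 4, 6, 7, 8, 9, 10}, which has 9 elements.

9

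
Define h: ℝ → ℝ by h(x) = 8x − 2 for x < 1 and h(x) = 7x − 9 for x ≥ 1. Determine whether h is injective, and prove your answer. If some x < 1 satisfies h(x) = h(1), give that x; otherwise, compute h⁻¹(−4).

0

Both pieces are strictly increasing (slopes 8 and 7), so each is injective on its own interval.
The left piece maps (−∞, 1) onto (−∞, 6); the right piece maps [1, ∞) onto [−2, ∞).
These images overlap. In particular h(1) = −2 (right piece), and solving 8x − 2 = −2 on the left piece gives x = 0 < 1.
So h(0) = h(1) with 0 ≠ 1, and h is not injective. This x = 0 is the requested value below 1.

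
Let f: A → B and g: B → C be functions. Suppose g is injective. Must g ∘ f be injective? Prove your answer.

No. Take A = {0, 1}, B = C = {0, 1, 2, 3}, f(0) = f(1) = 0, and g = identity (injective).
Then (g ∘ f)(0) = (g ∘ f)(1) = 0 with 0 ≠ 1, so g ∘ f is not injective.

not injective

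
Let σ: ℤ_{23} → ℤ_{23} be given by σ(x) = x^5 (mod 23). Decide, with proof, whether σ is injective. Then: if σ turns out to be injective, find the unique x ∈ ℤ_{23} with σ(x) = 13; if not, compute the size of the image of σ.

3

Since 23 is prime, the nonzero elements of ℤ_{23} form a cyclic group of order 22.
As gcd(5, 22) = 1, raising to the 5th power is a bijection on this group: if s^5 ≡ t^5 then (st^{−1})^5 = 1, and the only element of order dividing gcd(5, 22) = 1 is 1, so s = t.
With σ(0) = 0 this makes σ injective on all of ℤ_{23}, hence bijective (finite equal-size domain and codomain). In particular σ is injective.
Since σ is injective, we find the preimage of 13. The inverse of x ↦ x^5 on (ℤ_{23})^× is x ↦ x^9, because 5·9 = 45 = 2·22 + 1 ≡ 1 (mod 22) and x^{22} = 1 for x ≠ 0 (Fermat). So σ⁻¹(13) = 13^9 mod 23.
Repeated squaring mod 23: 13^1 ≡ 13, 13^2 ≡ 13² = 169 ≡ 8, 13^4 ≡ 8² = 64 ≡ 18, 13^8 ≡ 18² = 324 ≡ 2. Since 9 = 8 + 1, 13^9 ≡ 2·13: 2·13 = 26 ≡ 3. So 13^9 ≡ 3 (mod 23).
Hence σ⁻¹(13) = 3.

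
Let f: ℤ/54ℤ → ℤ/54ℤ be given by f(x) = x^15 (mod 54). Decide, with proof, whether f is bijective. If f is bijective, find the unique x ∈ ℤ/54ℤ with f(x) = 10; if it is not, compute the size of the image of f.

f(0) = 0^15 = 0.
f(6): Repeated squaring mod 54: 6^1 ≡ 6, 6^2 ≡ 6² = 36, 6^4 ≡ 36² = 1296 ≡ 0, 6^8 ≡ 0² = 0. Since 15 = 8 + 4 + 2 + 1, 6^15 ≡ 0·0·36·6: 0·0 = 0, then 0·36 = 0, then 0·6 = 0. So 6^15 ≡ 0 (mod 54).
So f(0) = f(6) = 0 while 0 ≠ 6, so f is not injective, hence not bijective.
Since f is not bijective, we determine |image(f)|. Computing x^15 mod 54 for each x (by repeated squaring, reducing mod 54 at every step), the values f(0), f(1), …, f(53) are: 0, 1, 44, 27, 46, 35, 0, 37, 26, 27, 28, 17, 0, 19, 8, 27, 10, 53, 0, 1, 44, 27, 46, 35, 0, 37, 26, 27, 28, 17, 0, 19, 8, 27, 10, 53, 0, 1, 44, 27, 46, 35, 0, 37, 26, 27, 28, 17, 0, 19, 8, 27, 10, 53.
The distinct values are {0, 1, 8, 10, 17, 19, 26, 27, 28, 35, 37, 44, 46, 53}; there are 14 of them.

14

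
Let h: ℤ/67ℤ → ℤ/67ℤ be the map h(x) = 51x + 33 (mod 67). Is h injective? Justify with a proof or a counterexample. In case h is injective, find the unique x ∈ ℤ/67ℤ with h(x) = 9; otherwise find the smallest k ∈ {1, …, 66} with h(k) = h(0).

Suppose h(s) = h(t) in ℤ/67ℤ. Then 51s + 33 ≡ 51t + 33 (mod 67), thus 51(s − t) ≡ 0 (mod 67).
Since gcd(51, 67) = 1, 51 is invertible modulo 67, hence s − t ≡ 0 (mod 67), i.e. s = t.
So h is injective.
We now compute 51⁻¹ mod 67 explicitly. Euclid's algorithm: 67 = 1·51 + 16, 51 = 3·16 + 3, 16 = 5·3 + 1; back-substituting gives 1 = 46·51 − 35·67, so 51⁻¹ ≡ 46 (mod 67).
Since h is injective, we find h⁻¹(9): we need 51x ≡ 9 − 33 ≡ 43 (mod 67). Using 51⁻¹ = 46: x ≡ 46·43 = 1978 = 29·67 + 35, so x = 35.
Check: h(35) = 51·35 + 33 = 1818 = 27·67 + 9 ≡ 9 (mod 67).

35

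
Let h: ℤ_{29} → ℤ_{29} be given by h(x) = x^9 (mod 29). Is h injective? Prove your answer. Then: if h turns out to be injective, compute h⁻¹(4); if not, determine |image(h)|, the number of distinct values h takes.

5

Since 29 is prime, the nonzero elements of ℤ_{29} form a cyclic group of order 28.
As gcd(9, 28) = 1, raising to the 9th power is a bijection on this group: if u^9 ≡ v^9 then (uv^{−1})^9 = 1, and the only element of order dividing gcd(9, 28) = 1 is 1, so u = v.
With h(0) = 0 this makes h injective on all of ℤ_{29}, hence bijective (finite equal-size domain and codomain). In particular h is injective.
Since h is injective, we find the preimage of 4. The inverse of x ↦ x^9 on (ℤ_{29})^× is x ↦ x^25, because 9·25 = 225 = 8·28 + 1 ≡ 1 (mod 28) and x^{28} = 1 for x ≠ 0 (Fermat). So h⁻¹(4) = 4^25 mod 29.
Repeated squaring mod 29: 4^1 ≡ 4, 4^2 ≡ 4² = 16, 4^4 ≡ 16² = 256 ≡ 24, 4^8 ≡ 24² = 576 ≡ 25, 4^16 ≡ 25² = 625 ≡ 16. Since 25 = 16 + 8 + 1, 4^25 ≡ 16·25·4: 16·25 = 400 ≡ 23, then 23·4 = 92 ≡ 5. So 4^25 ≡ 5 (mod 29).
Hence h⁻¹(4) = 5.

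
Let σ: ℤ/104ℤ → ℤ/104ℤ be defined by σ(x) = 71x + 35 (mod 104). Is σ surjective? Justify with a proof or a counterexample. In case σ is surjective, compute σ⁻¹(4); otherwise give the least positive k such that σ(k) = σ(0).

Since gcd(71, 104) = 1, 71 is invertible modulo 104. Euclid's algorithm: 104 = 1·71 + 33, 71 = 2·33 + 5, 33 = 6·5 + 3, 5 = 1·3 + 2, 3 = 1·2 + 1; back-substituting gives 1 = 63·71 − 43·104, so 71⁻¹ ≡ 63 (mod 104).
Then y ↦ 63(y − 35) is a two-sided inverse to σ, so every y ∈ ℤ/104ℤ has a preimage.
Thus σ is surjective.
Since σ is surjective, we compute σ⁻¹(4): solve 71x + 35 ≡ 4 (mod 104), i.e. 71x ≡ 73 (mod 104).
Multiplying by 71⁻¹ = 63 gives x ≡ 63·73 = 4599 = 44·104 + 23 ≡ 23 (mod 104).
Check: σ(23) = 71·23 + 35 = 1668 = 16·104 + 4 ≡ 4 (mod 104).

23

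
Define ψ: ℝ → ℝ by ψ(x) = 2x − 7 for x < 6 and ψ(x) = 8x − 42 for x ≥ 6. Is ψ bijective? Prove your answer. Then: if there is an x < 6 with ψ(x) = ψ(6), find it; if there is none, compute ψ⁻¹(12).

27/4

Both pieces are strictly increasing (slopes 2 and 8), so each is injective on its own interval.
The left piece maps (−∞, 6) onto (−∞, 5); the right piece maps [6, ∞) onto [6, ∞).
The images leave a gap (5 has no preimage), so ψ is not surjective, hence not bijective.
Because the two images are disjoint, no x < 6 has ψ(x) = ψ(6), so we compute ψ⁻¹(12): 12 lies in [6, ∞), so solve 8x − 42 = 12: x = (12 + 42)/8 = 27/4.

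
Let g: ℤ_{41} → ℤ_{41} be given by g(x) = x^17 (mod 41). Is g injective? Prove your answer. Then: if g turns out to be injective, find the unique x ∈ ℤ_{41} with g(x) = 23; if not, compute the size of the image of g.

Since 41 is prime, the nonzero elements of ℤ_{41} form a cyclic group of order 40.
As gcd(17, 40) = 1, raising to the 17th power is a bijection on this group: if u^17 ≡ v^17 then (uv^{−1})^17 = 1, and the only element of order dividing gcd(17, 40) = 1 is 1, so u = v.
With g(0) = 0 this makes g injective on all of ℤ_{41}, hence bijective (finite equal-size domain and codomain). In particular g is injective.
Since g is injective, we find the preimage of 23. The inverse of x ↦ x^17 on (ℤ_{41})^× is x ↦ x^33, because 17·33 = 561 = 14·40 + 1 ≡ 1 (mod 40) and x^{40} = 1 for x ≠ 0 (Fermat). So g⁻¹(23) = 23^33 mod 41.
Repeated squaring mod 41: 23^1 ≡ 23, 23^2 ≡ 23² = 529 ≡ 37, 23^4 ≡ 37² = 1369 ≡ 16, 23^8 ≡ 16² = 256 ≡ 10, 23^16 ≡ 10² = 100 ≡ 18, 23^32 ≡ 18² = 324 ≡ 37. Since 33 = 32 + 1, 23^33 ≡ 37·23: 37·23 = 851 ≡ 31. So 23^33 ≡ 31 (mod 41).
Hence g⁻¹(23) = 31.

31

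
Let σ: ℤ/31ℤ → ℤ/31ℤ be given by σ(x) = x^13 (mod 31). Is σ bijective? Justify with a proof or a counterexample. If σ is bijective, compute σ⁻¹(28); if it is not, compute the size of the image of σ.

Since 31 is prime, the nonzero elements of ℤ/31ℤ form a cyclic group of order 30.
As gcd(13, 30) = 1, raising to the 13th power is a bijection on this group: if s^13 ≡ t^13 then (st^{−1})^13 = 1, and the only element of order dividing gcd(13, 30) = 1 is 1, so s = t.
With σ(0) = 0 this makes σ injective on all of ℤ/31ℤ, hence bijective (finite equal-size domain and codomain). In particular σ is bijective.
Since σ is bijective, we find the preimage of 28. The inverse of x ↦ x^13 on (ℤ/31ℤ)^× is x ↦ x^7, because 13·7 = 91 = 3·30 + 1 ≡ 1 (mod 30) and x^{30} = 1 for x ≠ 0 (Fermat). So σ⁻¹(28) = 28^7 mod 31.
Repeated squaring mod 31: 28^1 ≡ 28, 28^2 ≡ 28² = 784 ≡ 9, 28^4 ≡ 9² = 81 ≡ 19. Since 7 = 4 + 2 + 1, 28^7 ≡ 19·9·28: 19·9 = 171 ≡ 16, then 16·28 = 448 ≡ 14. So 28^7 ≡ 14 (mod 31).
Hence σ⁻¹(28) = 14.

14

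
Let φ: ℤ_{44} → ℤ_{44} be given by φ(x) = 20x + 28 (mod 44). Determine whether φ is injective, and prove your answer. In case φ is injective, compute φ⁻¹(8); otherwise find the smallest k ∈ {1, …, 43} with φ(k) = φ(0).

11

We have gcd(20, 44) = 4 > 1. Taking a = 0 and b = 11: φ(0) = 28 and φ(11) = 20·11 + 28 = 248 ≡ 28 (mod 44).
So φ(0) = φ(11) while 0 ≠ 11, hence φ is not injective.
Since φ is not injective, we find the least positive k with φ(k) = φ(0): this means 20k ≡ 0 (mod 44), i.e. 44 ∣ 20k. Since gcd(20, 44) = 4, dividing through by 4 this holds exactly when 11 ∣ 5k, and as gcd(5, 11) = 1, exactly when 11 ∣ k.
The smallest positive such k is 11.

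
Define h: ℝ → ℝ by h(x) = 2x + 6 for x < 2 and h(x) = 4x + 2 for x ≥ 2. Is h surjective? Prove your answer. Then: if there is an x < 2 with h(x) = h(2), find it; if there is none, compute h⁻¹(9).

Both pieces are strictly increasing (slopes 2 and 4), so each is injective on its own interval.
The left piece maps (−∞, 2) onto (−∞, 10); the right piece maps [2, ∞) onto [10, ∞).
These images together cover ℝ, so h is surjective.
Because the two images are disjoint, no x < 2 has h(x) = h(2), so we compute h⁻¹(9): 9 lies in (−∞, 10), so solve 2x + 6 = 9: x = (9 − 6)/2 = 3/2.

3/2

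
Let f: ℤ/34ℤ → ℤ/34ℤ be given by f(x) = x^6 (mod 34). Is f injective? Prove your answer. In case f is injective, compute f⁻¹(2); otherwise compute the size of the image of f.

18

f(16): Repeated squaring mod 34: 16^1 ≡ 16, 16^2 ≡ 16² = 256 ≡ 18, 16^4 ≡ 18² = 324 ≡ 18. Since 6 = 4 + 2, 16^6 ≡ 18·18: 18·18 = 324 ≡ 18. So 16^6 ≡ 18 (mod 34).
f(18): Repeated squaring mod 34: 18^1 ≡ 18, 18^2 ≡ 18² = 324 ≡ 18, 18^4 ≡ 18² = 324 ≡ 18. Since 6 = 4 + 2, 18^6 ≡ 18·18: 18·18 = 324 ≡ 18. So 18^6 ≡ 18 (mod 34).
So f(16) = f(18) = 18 while 16 ≠ 18, therefore f is not injective.
Since f is not injective, we determine |image(f)|. Computing x^6 mod 34 for each x (by repeated squaring, reducing mod 34 at every step), the values f(0), f(1), …, f(33) are: 0, 1, 30, 15, 16, 19, 8, 9, 4, 21, 26, 25, 2, 33, 32, 13, 18, 17, 18, 13, 32, 33, 2, 25, 26, 21, 4, 9, 8, 19, 16, 15, 30, 1.
The distinct values are {0, 1, 2, 4, 8, 9, 13, 15, 16, 17, 18, 19, 21, 25, 26, 30, 32, 33}; there are 18 of them.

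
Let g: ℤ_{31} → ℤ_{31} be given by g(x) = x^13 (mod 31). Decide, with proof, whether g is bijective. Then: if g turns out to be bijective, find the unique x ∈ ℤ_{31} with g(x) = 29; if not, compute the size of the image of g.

27

Since 31 is prime, the nonzero elements of ℤ_{31} form a cyclic group of order 30.
As gcd(13, 30) = 1, raising to the 13th power is a bijection on this group: if s^13 ≡ t^13 then (st^{−1})^13 = 1, and the only element of order dividing gcd(13, 30) = 1 is 1, so s = t.
With g(0) = 0 this makes g injective on all of ℤ_{31}, hence bijective (finite equal-size domain and codomain). In particular g is bijective.
Since g is bijective, we find the preimage of 29. The inverse of x ↦ x^13 on (ℤ_{31})^× is x ↦ x^7, because 13·7 = 91 = 3·30 + 1 ≡ 1 (mod 30) and x^{30} = 1 for x ≠ 0 (Fermat). So g⁻¹(29) = 29^7 mod 31.
Repeated squaring mod 31: 29^1 ≡ 29, 29^2 ≡ 29² = 841 ≡ 4, 29^4 ≡ 4² = 16. Since 7 = 4 + 2 + 1, 29^7 ≡ 16·4·29: 16·4 = 64 ≡ 2, then 2·29 = 58 ≡ 27. So 29^7 ≡ 27 (mod 31).
Hence g⁻¹(29) = 27.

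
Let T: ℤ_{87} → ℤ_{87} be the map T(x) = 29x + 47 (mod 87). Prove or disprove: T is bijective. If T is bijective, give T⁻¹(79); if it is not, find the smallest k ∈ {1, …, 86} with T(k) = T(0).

3

We have gcd(29, 87) = 29 > 1. Taking x_1 = 0 and x_2 = 3: T(0) = 47 and T(3) = 29·3 + 47 = 134 ≡ 47 (mod 87).
So T(0) = T(3) while 0 ≠ 3, therefore T is not injective, hence not bijective.
Since T is not bijective, we find the least positive k with T(k) = T(0): this means 29k ≡ 0 (mod 87), i.e. 87 ∣ 29k. Since gcd(29, 87) = 29, dividing through by 29 this holds exactly when 3 ∣ k.
The smallest positive such k is 3.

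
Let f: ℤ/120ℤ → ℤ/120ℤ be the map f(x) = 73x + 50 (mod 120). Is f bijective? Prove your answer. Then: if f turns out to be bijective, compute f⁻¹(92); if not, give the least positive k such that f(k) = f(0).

114

Recall: f is injective when f(a) = f(b) forces a = b.
Suppose f(a) = f(b) in ℤ/120ℤ. Then 73a + 50 ≡ 73b + 50 (mod 120), hence 73(a − b) ≡ 0 (mod 120).
Since gcd(73, 120) = 1, 73 is invertible modulo 120, so a − b ≡ 0 (mod 120), i.e. a = b.
We now compute 73⁻¹ mod 120 explicitly. Euclid's algorithm: 120 = 1·73 + 47, 73 = 1·47 + 26, 47 = 1·26 + 21, 26 = 1·21 + 5, 21 = 4·5 + 1; back-substituting gives 1 = 97·73 − 59·120, so 73⁻¹ ≡ 97 (mod 120).
Then y ↦ 97(y − 50) is a two-sided inverse to f, so every y ∈ ℤ/120ℤ has a preimage.
Hence f is bijective.
Since f is bijective, we find f⁻¹(92): we need 73x ≡ 92 − 50 ≡ 42 (mod 120). Using 73⁻¹ = 97: x ≡ 97·42 = 4074 = 33·120 + 114, so x = 114.
Check: f(114) = 73·114 + 50 = 8372 = 69·120 + 92 ≡ 92 (mod 120).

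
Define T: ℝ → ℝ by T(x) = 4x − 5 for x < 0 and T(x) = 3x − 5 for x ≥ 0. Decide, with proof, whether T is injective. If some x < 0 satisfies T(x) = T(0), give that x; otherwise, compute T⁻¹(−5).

0

Both pieces are strictly increasing (slopes 4 and 3), so each is injective on its own interval.
The left piece maps (−∞, 0) onto (−∞, −5); the right piece maps [0, ∞) onto [−5, ∞).
These images are disjoint, so no value is attained by both pieces. So T is injective.
Because the two images are disjoint, no x < 0 has T(x) = T(0), so we compute T⁻¹(−5): −5 lies in [−5, ∞), so solve 3x − 5 = −5: x = (−5 + 5)/3 = 0.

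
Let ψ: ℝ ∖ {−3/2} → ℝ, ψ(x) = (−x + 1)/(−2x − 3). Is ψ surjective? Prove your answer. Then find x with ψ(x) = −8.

-23/17

If ψ(x) = 1/2, cross-multiplying gives −2(−x + 1) = −1(−2x − 3), which simplifies to −2 = 3 — false.  So 1/2 has no preimage and ψ is not surjective.
Solving ψ(x) = −8: cross-multiplying gives −x + 1 = −8(−2x − 3), which rearranges to −17x = 23, so x = −23/17.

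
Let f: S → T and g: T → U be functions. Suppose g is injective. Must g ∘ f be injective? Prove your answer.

not injective

No. Take S = {0, 1}, T = U = {0, 1, 2, 3}, f(0) = f(1) = 0, and g = identity (injective).
Then (g ∘ f)(0) = (g ∘ f)(1) = 0 with 0 ≠ 1, so g ∘ f is not injective.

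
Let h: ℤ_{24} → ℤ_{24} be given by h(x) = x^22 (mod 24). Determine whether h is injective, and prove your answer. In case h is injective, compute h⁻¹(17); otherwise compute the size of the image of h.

4

h(2): Repeated squaring mod 24: 2^1 ≡ 2, 2^2 ≡ 2² = 4, 2^4 ≡ 4² = 16, 2^8 ≡ 16² = 256 ≡ 16, 2^16 ≡ 16² = 256 ≡ 16. Since 22 = 16 + 4 + 2, 2^22 ≡ 16·16·4: 16·16 = 256 ≡ 16, then 16·4 = 64 ≡ 16. So 2^22 ≡ 16 (mod 24).
h(4): Repeated squaring mod 24: 4^1 ≡ 4, 4^2 ≡ 4² = 16, 4^4 ≡ 16² = 256 ≡ 16, 4^8 ≡ 16² = 256 ≡ 16, 4^16 ≡ 16² = 256 ≡ 16. Since 22 = 16 + 4 + 2, 4^22 ≡ 16·16·16: 16·16 = 256 ≡ 16, then 16·16 = 256 ≡ 16. So 4^22 ≡ 16 (mod 24).
So h(2) = h(4) = 16 while 2 ≠ 4, hence h is not injective.
Since h is not injective, we determine |image(h)|. Computing x^22 mod 24 for each x (by repeated squaring, reducing mod 24 at every step), the values h(0), h(1), …, h(23) are: 0, 1, 16, 9, 16, 1, 0, 1, 16, 9, 16, 1, 0, 1, 16, 9, 16, 1, 0, 1, 16, 9, 16, 1.
The distinct values are {0, 1, 9, 16}; there are 4 of them.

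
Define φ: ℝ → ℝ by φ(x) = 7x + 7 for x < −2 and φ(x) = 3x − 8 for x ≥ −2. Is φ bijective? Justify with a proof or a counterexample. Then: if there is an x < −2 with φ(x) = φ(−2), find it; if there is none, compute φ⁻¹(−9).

Both pieces are strictly increasing (slopes 7 and 3), so each is injective on its own interval.
The left piece maps (−∞, −2) onto (−∞, −7); the right piece maps [−2, ∞) onto [−14, ∞).
These images overlap. In particular φ(−2) = −14 (right piece), and solving 7x + 7 = −14 on the left piece gives x = −3 < −2.
So φ(−3) = φ(−2) with −3 ≠ −2, and φ is not injective, hence not bijective. This x = −3 is the requested value below −2.

-3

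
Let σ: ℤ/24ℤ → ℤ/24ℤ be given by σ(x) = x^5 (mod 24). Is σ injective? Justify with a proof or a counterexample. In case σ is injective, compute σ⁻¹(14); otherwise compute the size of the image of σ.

σ(0) = 0^5 = 0.
σ(6): Repeated squaring mod 24: 6^1 ≡ 6, 6^2 ≡ 6² = 36 ≡ 12, 6^4 ≡ 12² = 144 ≡ 0. Since 5 = 4 + 1, 6^5 ≡ 0·6: 0·6 = 0. So 6^5 ≡ 0 (mod 24).
So σ(0) = σ(6) = 0 while 0 ≠ 6, so σ is not injective.
Since σ is not injective, we determine |image(σ)|. Computing x^5 mod 24 for each x (by repeated squaring, reducing mod 24 at every step), the values σ(0), σ(1), …, σ(23) are: 0, 1, 8, 3, 16, 5, 0, 7, 8, 9, 16, 11, 0, 13, 8, 15, 16, 17, 0, 19, 8, 21, 16, 23.
The distinct values are {0, 1, 3, 5, 7, 8, 9, 11, 13, 15, 16, 17, 19, 21, 23}; there are 15 of them.

15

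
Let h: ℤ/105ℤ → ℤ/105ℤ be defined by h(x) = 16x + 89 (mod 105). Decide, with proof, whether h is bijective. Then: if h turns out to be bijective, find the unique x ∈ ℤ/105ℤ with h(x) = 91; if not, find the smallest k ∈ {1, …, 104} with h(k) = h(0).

92

Suppose h(a) = h(b) in ℤ/105ℤ. Then 16a + 89 ≡ 16b + 89 (mod 105), therefore 16(a − b) ≡ 0 (mod 105).
Since gcd(16, 105) = 1, 16 is invertible modulo 105, hence a − b ≡ 0 (mod 105), i.e. a = b.
We now compute 16⁻¹ mod 105 explicitly. Euclid's algorithm: 105 = 6·16 + 9, 16 = 1·9 + 7, 9 = 1·7 + 2, 7 = 3·2 + 1; back-substituting gives 1 = 46·16 − 7·105, so 16⁻¹ ≡ 46 (mod 105).
For any y ∈ ℤ/105ℤ, x = 46(y − 89) mod 105 satisfies h(x) = 16·46(y − 89) + 89 ≡ y (since 16·46 ≡ 1 mod 105). So every y has a preimage.
So h is bijective.
Since h is bijective, we find h⁻¹(91): we need 16x ≡ 91 − 89 ≡ 2 (mod 105). Using 16⁻¹ = 46: x ≡ 46·2 = 92, so x = 92.
Check: h(92) = 16·92 + 89 = 1561 = 14·105 + 91 ≡ 91 (mod 105).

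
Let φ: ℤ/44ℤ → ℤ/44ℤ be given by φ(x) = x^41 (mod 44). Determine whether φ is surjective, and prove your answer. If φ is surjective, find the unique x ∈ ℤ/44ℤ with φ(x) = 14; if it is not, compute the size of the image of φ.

33

φ(0) = 0^41 = 0.
φ(22): Repeated squaring mod 44: 22^1 ≡ 22, 22^2 ≡ 22² = 484 ≡ 0, 22^4 ≡ 0² = 0, 22^8 ≡ 0² = 0, 22^16 ≡ 0² = 0, 22^32 ≡ 0² = 0. Since 41 = 32 + 8 + 1, 22^41 ≡ 0·0·22: 0·0 = 0, then 0·22 = 0. So 22^41 ≡ 0 (mod 44).
So φ(0) = φ(22) = 0 while 0 ≠ 22, hence φ is not injective.
A non-injective map from the 44-element set ℤ/44ℤ to itself takes at most 43 distinct values, so it cannot be surjective. Therefore φ is not surjective.
Since φ is not surjective, we determine |image(φ)|. Computing x^41 mod 44 for each x (by repeated squaring, reducing mod 44 at every step), the values φ(0), φ(1), …, φ(43) are: 0, 1, 24, 3, 4, 5, 28, 7, 8, 9, 32, 11, 12, 13, 36, 15, 16, 17, 40, 19, 20, 21, 0, 23, 24, 25, 4, 27, 28, 29, 8, 31, 32, 33, 12, 35, 36, 37, 16, 39, 40, 41, 20, 43.
The distinct values are {0, 1, 3, 4, 5, 7, 8, 9, 11, 12, 13, 15, 16, 17, 19, 20, 21, 23, 24, 25, 27, 28, 29, 31, 32, 33, 35, 36, 37, 39, 40, 41, 43}; there are 33 of them.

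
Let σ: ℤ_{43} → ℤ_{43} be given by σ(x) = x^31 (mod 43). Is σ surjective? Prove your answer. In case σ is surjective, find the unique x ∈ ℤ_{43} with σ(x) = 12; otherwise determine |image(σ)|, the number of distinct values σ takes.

Since 43 is prime, the nonzero elements of ℤ_{43} form a cyclic group of order 42.
As gcd(31, 42) = 1, raising to the 31st power is a bijection on this group: if x_1^31 ≡ x_2^31 then (x_1x_2^{−1})^31 = 1, and the only element of order dividing gcd(31, 42) = 1 is 1, so x_1 = x_2.
With σ(0) = 0 this makes σ injective on all of ℤ_{43}, hence bijective (finite equal-size domain and codomain). In particular σ is surjective.
Since σ is surjective, we find the preimage of 12. The inverse of x ↦ x^31 on (ℤ_{43})^× is x ↦ x^19, because 31·19 = 589 = 14·42 + 1 ≡ 1 (mod 42) and x^{42} = 1 for x ≠ 0 (Fermat). So σ⁻¹(12) = 12^19 mod 43.
Repeated squaring mod 43: 12^1 ≡ 12, 12^2 ≡ 12² = 144 ≡ 15, 12^4 ≡ 15² = 225 ≡ 10, 12^8 ≡ 10² = 100 ≡ 14, 12^16 ≡ 14² = 196 ≡ 24. Since 19 = 16 + 2 + 1, 12^19 ≡ 24·15·12: 24·15 = 360 ≡ 16, then 16·12 = 192 ≡ 20. So 12^19 ≡ 20 (mod 43).
Hence σ⁻¹(12) = 20.

20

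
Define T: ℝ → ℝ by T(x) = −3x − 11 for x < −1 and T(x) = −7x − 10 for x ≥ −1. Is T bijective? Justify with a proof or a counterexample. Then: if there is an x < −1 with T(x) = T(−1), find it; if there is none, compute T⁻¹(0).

-8/3

Both pieces are strictly decreasing (slopes −3 and −7), so each is injective on its own interval.
The left piece maps (−∞, −1) onto (−8, ∞); the right piece maps [−1, ∞) onto (−∞, −3].
These images overlap. In particular T(−1) = −3 (right piece), and solving −3x − 11 = −3 on the left piece gives x = −8/3 < −1.
So T(−8/3) = T(−1) with −8/3 ≠ −1, and T is not injective, hence not bijective. This x = −8/3 is the requested value below −1.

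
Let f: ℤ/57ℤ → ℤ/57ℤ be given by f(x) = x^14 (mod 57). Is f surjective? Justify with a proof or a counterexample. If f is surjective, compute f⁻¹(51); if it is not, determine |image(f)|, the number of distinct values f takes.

f(8): Repeated squaring mod 57: 8^1 ≡ 8, 8^2 ≡ 8² = 64 ≡ 7, 8^4 ≡ 7² = 49, 8^8 ≡ 49² = 2401 ≡ 7. Since 14 = 8 + 4 + 2, 8^14 ≡ 7·49·7: 7·49 = 343 ≡ 1, then 1·7 = 7. So 8^14 ≡ 7 (mod 57).
f(11): Repeated squaring mod 57: 11^1 ≡ 11, 11^2 ≡ 11² = 121 ≡ 7, 11^4 ≡ 7² = 49, 11^8 ≡ 49² = 2401 ≡ 7. Since 14 = 8 + 4 + 2, 11^14 ≡ 7·49·7: 7·49 = 343 ≡ 1, then 1·7 = 7. So 11^14 ≡ 7 (mod 57).
So f(8) = f(11) = 7 while 8 ≠ 11, therefore f is not injective.
A non-injective map from the 57-element set ℤ/57ℤ to itself takes at most 56 distinct values, so it cannot be surjective. Hence f is not surjective.
Since f is not surjective, we determine |image(f)|. Computing x^14 mod 57 for each x (by repeated squaring, reducing mod 57 at every step), the values f(0), f(1), …, f(56) are: 0, 1, 25, 42, 55, 28, 24, 49, 7, 54, 16, 7, 30, 43, 28, 36, 4, 25, 39, 19, 1, 6, 4, 55, 9, 43, 49, 45, 16, 16, 45, 49, 43, 9, 55, 4, 6, 1, 19, 39, 25, 4, 36, 28, 43, 30, 7, 16, 54, 7, 49, 24, 28, 55, 42, 25, 1.
The distinct values are {0, 1, 4, 6, 7, 9, 16, 19, 24, 25, 28, 30, 36, 39, 42, 43, 45, 49, 54, 55}; there are 20 of them.

20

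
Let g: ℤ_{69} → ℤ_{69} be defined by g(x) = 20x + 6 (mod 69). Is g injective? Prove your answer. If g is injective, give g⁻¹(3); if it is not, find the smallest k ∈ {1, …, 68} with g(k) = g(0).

24

Recall: g is injective if g(a) = g(b) implies a = b.
Suppose g(a) = g(b) in ℤ_{69}. Then 20a + 6 ≡ 20b + 6 (mod 69), therefore 20(a − b) ≡ 0 (mod 69).
Since gcd(20, 69) = 1, 20 is invertible modulo 69, therefore a − b ≡ 0 (mod 69), i.e. a = b.
Therefore g is injective.
We now compute 20⁻¹ mod 69 explicitly. Euclid's algorithm: 69 = 3·20 + 9, 20 = 2·9 + 2, 9 = 4·2 + 1; back-substituting gives 1 = 38·20 − 11·69, so 20⁻¹ ≡ 38 (mod 69).
Since g is injective, we compute g⁻¹(3): solve 20x + 6 ≡ 3 (mod 69), i.e. 20x ≡ 66 (mod 69).
Multiplying by 20⁻¹ = 38 gives x ≡ 38·66 = 2508 = 36·69 + 24 ≡ 24 (mod 69).
Check: g(24) = 20·24 + 6 = 486 = 7·69 + 3 ≡ 3 (mod 69).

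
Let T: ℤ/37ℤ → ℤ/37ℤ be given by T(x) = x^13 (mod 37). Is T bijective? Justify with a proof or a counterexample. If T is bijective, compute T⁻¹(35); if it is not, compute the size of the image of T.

Since 37 is prime, the nonzero elements of ℤ/37ℤ form a cyclic group of order 36.
As gcd(13, 36) = 1, raising to the 13th power is a bijection on this group: if a^13 ≡ b^13 then (ab^{−1})^13 = 1, and the only element of order dividing gcd(13, 36) = 1 is 1, so a = b.
With T(0) = 0 this makes T injective on all of ℤ/37ℤ, hence bijective (finite equal-size domain and codomain). In particular T is bijective.
Since T is bijective, we find the preimage of 35. The inverse of x ↦ x^13 on (ℤ/37ℤ)^× is x ↦ x^25, because 13·25 = 325 = 9·36 + 1 ≡ 1 (mod 36) and x^{36} = 1 for x ≠ 0 (Fermat). So T⁻¹(35) = 35^25 mod 37.
Repeated squaring mod 37: 35^1 ≡ 35, 35^2 ≡ 35² = 1225 ≡ 4, 35^4 ≡ 4² = 16, 35^8 ≡ 16² = 256 ≡ 34, 35^16 ≡ 34² = 1156 ≡ 9. Since 25 = 16 + 8 + 1, 35^25 ≡ 9·34·35: 9·34 = 306 ≡ 10, then 10·35 = 350 ≡ 17. So 35^25 ≡ 17 (mod 37).
Hence T⁻¹(35) = 17.

17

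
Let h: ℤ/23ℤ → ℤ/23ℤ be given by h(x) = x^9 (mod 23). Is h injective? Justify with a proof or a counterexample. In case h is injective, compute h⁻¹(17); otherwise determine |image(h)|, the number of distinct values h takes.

Since 23 is prime, the nonzero elements of ℤ/23ℤ form a cyclic group of order 22.
As gcd(9, 22) = 1, raising to the 9th power is a bijection on this group: if a^9 ≡ b^9 then (ab^{−1})^9 = 1, and the only element of order dividing gcd(9, 22) = 1 is 1, so a = b.
With h(0) = 0 this makes h injective on all of ℤ/23ℤ, hence bijective (finite equal-size domain and codomain). In particular h is injective.
Since h is injective, we find the preimage of 17. The inverse of x ↦ x^9 on (ℤ/23ℤ)^× is x ↦ x^5, because 9·5 = 45 = 2·22 + 1 ≡ 1 (mod 22) and x^{22} = 1 for x ≠ 0 (Fermat). So h⁻¹(17) = 17^5 mod 23.
Repeated squaring mod 23: 17^1 ≡ 17, 17^2 ≡ 17² = 289 ≡ 13, 17^4 ≡ 13² = 169 ≡ 8. Since 5 = 4 + 1, 17^5 ≡ 8·17: 8·17 = 136 ≡ 21. So 17^5 ≡ 21 (mod 23).
Hence h⁻¹(17) = 21.

21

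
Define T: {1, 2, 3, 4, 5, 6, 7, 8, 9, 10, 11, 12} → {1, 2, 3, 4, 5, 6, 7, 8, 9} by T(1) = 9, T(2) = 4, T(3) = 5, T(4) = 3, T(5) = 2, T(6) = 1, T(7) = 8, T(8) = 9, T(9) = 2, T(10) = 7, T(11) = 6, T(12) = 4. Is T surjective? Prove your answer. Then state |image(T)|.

9

Every element of the codomain has a preimage: 1 = T(6), 2 = T(5), 3 = T(4), 4 = T(2), 5 = T(3), 6 = T(11), 7 = T(10), 8 = T(7), 9 = T(1).
Therefore T is surjective.
The image of T is {1, 2, 3, 4, 5, 6, 7, 8, 9}, which has 9 elements.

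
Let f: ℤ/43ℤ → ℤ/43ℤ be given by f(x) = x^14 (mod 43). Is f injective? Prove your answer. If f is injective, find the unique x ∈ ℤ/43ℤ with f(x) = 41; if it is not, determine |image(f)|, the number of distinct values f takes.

4

f(1) = 1^14 = 1.
f(2): Repeated squaring mod 43: 2^1 ≡ 2, 2^2 ≡ 2² = 4, 2^4 ≡ 4² = 16, 2^8 ≡ 16² = 256 ≡ 41. Since 14 = 8 + 4 + 2, 2^14 ≡ 41·16·4: 41·16 = 656 ≡ 11, then 11·4 = 44 ≡ 1. So 2^14 ≡ 1 (mod 43).
So f(1) = f(2) = 1 while 1 ≠ 2, hence f is not injective.
Since f is not injective, we determine |image(f)|. Computing x^14 mod 43 for each x (by repeated squaring, reducing mod 43 at every step), the values f(0), f(1), …, f(42) are: 0, 1, 1, 36, 1, 36, 36, 6, 1, 6, 36, 1, 36, 6, 6, 6, 1, 6, 6, 36, 36, 1, 1, 36, 36, 6, 6, 1, 6, 6, 6, 36, 1, 36, 6, 1, 6, 36, 36, 1, 36, 1, 1.
The distinct values are {0, 1, 6, 36}; there are 4 of them.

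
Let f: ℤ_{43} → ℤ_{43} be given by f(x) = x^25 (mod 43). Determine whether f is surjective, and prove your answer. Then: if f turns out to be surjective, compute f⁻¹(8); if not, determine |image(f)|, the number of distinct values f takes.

22

Since 43 is prime, the nonzero elements of ℤ_{43} form a cyclic group of order 42.
As gcd(25, 42) = 1, raising to the 25th power is a bijection on this group: if s^25 ≡ t^25 then (st^{−1})^25 = 1, and the only element of order dividing gcd(25, 42) = 1 is 1, so s = t.
With f(0) = 0 this makes f injective on all of ℤ_{43}, hence bijective (finite equal-size domain and codomain). In particular f is surjective.
Since f is surjective, we find the preimage of 8. The inverse of x ↦ x^25 on (ℤ_{43})^× is x ↦ x^37, because 25·37 = 925 = 22·42 + 1 ≡ 1 (mod 42) and x^{42} = 1 for x ≠ 0 (Fermat). So f⁻¹(8) = 8^37 mod 43.
Repeated squaring mod 43: 8^1 ≡ 8, 8^2 ≡ 8² = 64 ≡ 21, 8^4 ≡ 21² = 441 ≡ 11, 8^8 ≡ 11² = 121 ≡ 35, 8^16 ≡ 35² = 1225 ≡ 21, 8^32 ≡ 21² = 441 ≡ 11. Since 37 = 32 + 4 + 1, 8^37 ≡ 11·11·8: 11·11 = 121 ≡ 35, then 35·8 = 280 ≡ 22. So 8^37 ≡ 22 (mod 43).
Hence f⁻¹(8) = 22.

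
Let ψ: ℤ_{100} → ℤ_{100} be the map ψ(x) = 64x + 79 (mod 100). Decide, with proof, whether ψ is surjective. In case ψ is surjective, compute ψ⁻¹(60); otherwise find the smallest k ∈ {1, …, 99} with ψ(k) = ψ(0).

25

Recall that surjectivity means every element of the codomain has a preimage under ψ.
Since gcd(64, 100) = 4, we have 64x ≡ 0 (mod 4) for all x, so ψ(x) ≡ 3 (mod 4).
But 0 ≢ 3 (mod 4), so 0 ∈ ℤ_{100} has no preimage. So ψ is not surjective.
Since ψ is not surjective, we find the least positive k with ψ(k) = ψ(0): this means 64k ≡ 0 (mod 100), i.e. 100 ∣ 64k. Since gcd(64, 100) = 4, dividing through by 4 this holds exactly when 25 ∣ 16k, and as gcd(16, 25) = 1, exactly when 25 ∣ k.
The smallest positive such k is 25.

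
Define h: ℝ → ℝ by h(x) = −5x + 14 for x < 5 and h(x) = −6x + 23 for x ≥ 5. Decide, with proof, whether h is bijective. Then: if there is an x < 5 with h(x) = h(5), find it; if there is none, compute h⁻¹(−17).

21/5

Both pieces are strictly decreasing (slopes −5 and −6), so each is injective on its own interval.
The left piece maps (−∞, 5) onto (−11, ∞); the right piece maps [5, ∞) onto (−∞, −7].
These images overlap. In particular h(5) = −7 (right piece), and solving −5x + 14 = −7 on the left piece gives x = 21/5 < 5.
So h(21/5) = h(5) with 21/5 ≠ 5, and h is not injective, hence not bijective. This x = 21/5 is the requested value below 5.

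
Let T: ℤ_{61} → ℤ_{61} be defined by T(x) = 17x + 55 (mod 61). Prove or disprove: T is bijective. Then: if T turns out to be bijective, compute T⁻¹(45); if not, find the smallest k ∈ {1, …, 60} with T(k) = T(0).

3

Recall that T is injective if T(a) = T(b) implies a = b.
If T(a) = T(b), then 17a ≡ 17b (mod 61). Because gcd(17, 61) = 1, we may cancel 17 to get a ≡ b (mod 61).
We now compute 17⁻¹ mod 61 explicitly. Euclid's algorithm: 61 = 3·17 + 10, 17 = 1·10 + 7, 10 = 1·7 + 3, 7 = 2·3 + 1; back-substituting gives 1 = 18·17 − 5·61, so 17⁻¹ ≡ 18 (mod 61).
Then y ↦ 18(y − 55) is a two-sided inverse to T, so every y ∈ ℤ_{61} has a preimage.
Therefore T is bijective.
Since T is bijective, we find T⁻¹(45): we need 17x ≡ 45 − 55 ≡ 51 (mod 61). Using 17⁻¹ = 18: x ≡ 18·51 = 918 = 15·61 + 3, so x = 3.
Check: T(3) = 17·3 + 55 = 106 = 1·61 + 45 ≡ 45 (mod 61).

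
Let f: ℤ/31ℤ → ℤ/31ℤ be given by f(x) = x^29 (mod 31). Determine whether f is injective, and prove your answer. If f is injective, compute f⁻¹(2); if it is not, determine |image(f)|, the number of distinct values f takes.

16

Since 31 is prime, the nonzero elements of ℤ/31ℤ form a cyclic group of order 30.
As gcd(29, 30) = 1, raising to the 29th power is a bijection on this group: if s^29 ≡ t^29 then (st^{−1})^29 = 1, and the only element of order dividing gcd(29, 30) = 1 is 1, so s = t.
With f(0) = 0 this makes f injective on all of ℤ/31ℤ, hence bijective (finite equal-size domain and codomain). In particular f is injective.
Since f is injective, we find the preimage of 2. The inverse of x ↦ x^29 on (ℤ/31ℤ)^× is x ↦ x^29, because 29·29 = 841 = 28·30 + 1 ≡ 1 (mod 30) and x^{30} = 1 for x ≠ 0 (Fermat). So f⁻¹(2) = 2^29 mod 31.
Repeated squaring mod 31: 2^1 ≡ 2, 2^2 ≡ 2² = 4, 2^4 ≡ 4² = 16, 2^8 ≡ 16² = 256 ≡ 8, 2^16 ≡ 8² = 64 ≡ 2. Since 29 = 16 + 8 + 4 + 1, 2^29 ≡ 2·8·16·2: 2·8 = 16, then 16·16 = 256 ≡ 8, then 8·2 = 16. So 2^29 ≡ 16 (mod 31).
Hence f⁻¹(2) = 16.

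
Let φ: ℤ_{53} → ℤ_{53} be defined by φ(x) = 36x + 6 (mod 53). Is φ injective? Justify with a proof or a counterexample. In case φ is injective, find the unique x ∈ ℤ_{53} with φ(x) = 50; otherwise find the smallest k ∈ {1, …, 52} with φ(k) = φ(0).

If φ(u) = φ(v), then 36u ≡ 36v (mod 53). Because gcd(36, 53) = 1, we may cancel 36 to get u ≡ v (mod 53).
So φ is injective.
We now compute 36⁻¹ mod 53 explicitly. Euclid's algorithm: 53 = 1·36 + 17, 36 = 2·17 + 2, 17 = 8·2 + 1; back-substituting gives 1 = 28·36 − 19·53, so 36⁻¹ ≡ 28 (mod 53).
Since φ is injective, we find φ⁻¹(50): we need 36x ≡ 50 − 6 ≡ 44 (mod 53). Using 36⁻¹ = 28: x ≡ 28·44 = 1232 = 23·53 + 13, so x = 13.
Check: φ(13) = 36·13 + 6 = 474 = 8·53 + 50 ≡ 50 (mod 53).

13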